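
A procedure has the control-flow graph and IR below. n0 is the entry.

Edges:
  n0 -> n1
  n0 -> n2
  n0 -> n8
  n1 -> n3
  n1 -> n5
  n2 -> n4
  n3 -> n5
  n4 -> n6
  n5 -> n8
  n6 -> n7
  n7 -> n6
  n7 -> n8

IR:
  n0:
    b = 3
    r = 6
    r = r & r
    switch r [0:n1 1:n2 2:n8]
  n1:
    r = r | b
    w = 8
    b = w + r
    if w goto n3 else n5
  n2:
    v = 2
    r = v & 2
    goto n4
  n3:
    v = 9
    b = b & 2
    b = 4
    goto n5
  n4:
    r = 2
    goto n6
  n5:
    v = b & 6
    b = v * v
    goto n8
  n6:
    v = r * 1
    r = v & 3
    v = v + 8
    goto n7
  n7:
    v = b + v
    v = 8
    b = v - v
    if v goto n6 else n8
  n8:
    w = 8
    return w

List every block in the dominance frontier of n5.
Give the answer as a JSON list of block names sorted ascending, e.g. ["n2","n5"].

Answer: ["n8"]

Analysis:
idom tree: n1←n0 n2←n0 n3←n1 n4←n2 n5←n1 n6←n4 n7←n6 n8←n0
Join-block Dom:
  n5: preds {n1,n3}: {n0,n1} ∩ {n0,n1,n3} = {n0,n1}; idom=n1
  n6: preds {n4,n7}: {n0,n2,n4} ∩ {n0,n2,n4,n6,n7} = {n0,n2,n4}; idom=n4
  n8: preds {n0,n5,n7}: {n0} ∩ {n0,n1,n5} ∩ {n0,n2,n4,n6,n7} = {n0}; idom=n0

DF walk-up:
  n5←n1: walk · to n1
  n5←n3: walk n3 to n1
  n6←n4: walk · to n4
  n6←n7: walk n7→n6 to n4
  n8←n0: walk · to n0
  n8←n5: walk n5→n1 to n0
  n8←n7: walk n7→n6→n4→n2 to n0
  n0: DF=∅
  n1: DF={n8}
  n2: DF={n8}
  n3: DF={n5}
  n4: DF={n8}
  n5: DF={n8}
  n6: DF={n6,n8}
  n7: DF={n6,n8}
  n8: DF=∅

DF(n5) = ["n8"]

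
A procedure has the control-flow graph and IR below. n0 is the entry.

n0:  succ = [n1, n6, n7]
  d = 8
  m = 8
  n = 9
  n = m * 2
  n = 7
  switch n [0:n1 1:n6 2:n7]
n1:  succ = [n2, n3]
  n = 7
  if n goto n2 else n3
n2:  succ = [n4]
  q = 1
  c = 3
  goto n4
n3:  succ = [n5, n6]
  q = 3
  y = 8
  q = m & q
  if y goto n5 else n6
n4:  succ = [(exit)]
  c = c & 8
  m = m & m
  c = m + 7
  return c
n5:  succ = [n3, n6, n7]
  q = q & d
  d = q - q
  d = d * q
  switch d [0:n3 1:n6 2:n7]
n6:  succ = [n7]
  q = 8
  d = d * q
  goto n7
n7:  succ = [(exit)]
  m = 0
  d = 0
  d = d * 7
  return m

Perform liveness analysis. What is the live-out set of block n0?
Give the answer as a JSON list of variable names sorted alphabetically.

Block summaries:
  n0: {d,m,n} / ∅
  n1: {n} / ∅
  n2: {c,q} / ∅
  n3: {q,y} / {m}
  n4: {c,m} / {c,m}
  n5: {d,q} / {d,q}
  n6: {d,q} / {d}
  n7: {d,m} / ∅

Live sets:
  n0 li=∅ lo={d,m}
  n1 li={d,m} lo={d,m}
  n2 li={m} lo={c,m}
  n3 li={d,m} lo={d,m,q}
  n4 li={c,m} lo=∅
  n5 li={d,m,q} lo={d,m}
  n6 li={d} lo=∅
  n7 li=∅ lo=∅

live-out(n0) = ["d", "m"]

Answer: ["d", "m"]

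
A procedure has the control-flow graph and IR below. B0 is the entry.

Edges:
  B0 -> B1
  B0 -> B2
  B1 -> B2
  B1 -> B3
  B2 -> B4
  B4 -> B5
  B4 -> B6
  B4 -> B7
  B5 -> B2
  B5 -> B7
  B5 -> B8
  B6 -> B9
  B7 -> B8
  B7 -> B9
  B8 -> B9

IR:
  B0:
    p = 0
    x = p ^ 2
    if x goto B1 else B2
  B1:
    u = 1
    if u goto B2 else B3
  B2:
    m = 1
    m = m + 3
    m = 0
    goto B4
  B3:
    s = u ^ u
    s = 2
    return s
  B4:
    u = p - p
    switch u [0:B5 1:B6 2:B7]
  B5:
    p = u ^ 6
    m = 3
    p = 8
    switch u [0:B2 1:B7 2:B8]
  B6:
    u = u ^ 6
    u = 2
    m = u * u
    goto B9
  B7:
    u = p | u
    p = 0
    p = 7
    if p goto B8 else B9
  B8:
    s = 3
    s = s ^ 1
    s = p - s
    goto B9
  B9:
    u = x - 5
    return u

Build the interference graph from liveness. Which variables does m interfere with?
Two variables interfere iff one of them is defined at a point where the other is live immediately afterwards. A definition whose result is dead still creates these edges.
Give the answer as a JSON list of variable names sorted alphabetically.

def/use:
  B0: def={p,x} ue=∅
  B1: def={u} ue=∅
  B2: def={m} ue=∅
  B3: def={s} ue={u}
  B4: def={u} ue={p}
  B5: def={m,p} ue={u}
  B6: def={m,u} ue={u}
  B7: def={p,u} ue={p,u}
  B8: def={s} ue={p}
  B9: def={u} ue={x}

Liveness:
  B0: in=∅ out={p,x}
  B1: in={p,x} out={p,u,x}
  B2: in={p,x} out={p,x}
  B3: in={u} out=∅
  B4: in={p,x} out={p,u,x}
  B5: in={u,x} out={p,u,x}
  B6: in={u,x} out={x}
  B7: in={p,u,x} out={p,x}
  B8: in={p,x} out={x}
  B9: in={x} out=∅

Conflict graph:
  m — {p,u,x}
  p — {m,s,u,x}
  s — {p,x}
  u — {m,p,x}
  x — {m,p,s,u}

N(m) = ["p", "u", "x"]

Answer: ["p", "u", "x"]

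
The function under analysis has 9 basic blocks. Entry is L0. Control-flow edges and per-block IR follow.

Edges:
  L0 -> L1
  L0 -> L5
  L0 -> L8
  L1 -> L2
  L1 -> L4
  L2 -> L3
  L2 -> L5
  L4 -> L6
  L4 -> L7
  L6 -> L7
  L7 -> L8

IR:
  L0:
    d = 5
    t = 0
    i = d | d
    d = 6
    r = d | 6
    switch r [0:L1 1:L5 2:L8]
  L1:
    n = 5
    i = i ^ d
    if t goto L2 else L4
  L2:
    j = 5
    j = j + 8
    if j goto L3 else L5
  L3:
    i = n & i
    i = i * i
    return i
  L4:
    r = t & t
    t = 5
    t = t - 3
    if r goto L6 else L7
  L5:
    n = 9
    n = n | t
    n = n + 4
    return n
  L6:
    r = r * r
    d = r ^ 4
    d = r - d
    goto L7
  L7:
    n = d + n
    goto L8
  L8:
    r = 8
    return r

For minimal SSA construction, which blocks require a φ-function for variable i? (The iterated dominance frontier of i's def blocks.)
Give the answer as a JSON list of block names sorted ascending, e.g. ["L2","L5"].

Answer: ["L5", "L8"]

Analysis:
idom tree: L1←L0 L2←L1 L3←L2 L4←L1 L5←L0 L6←L4 L7←L4 L8←L0
Dom at joins:
  L5: preds {L0,L2}: {L0} ∩ {L0,L1,L2} = {L0}; idom=L0
  L7: preds {L4,L6}: {L0,L1,L4} ∩ {L0,L1,L4,L6} = {L0,L1,L4}; idom=L4
  L8: preds {L0,L7}: {L0} ∩ {L0,L1,L4,L7} = {L0}; idom=L0

DF derivation:
  L5←L0: walk · to L0
  L5←L2: walk L2→L1 to L0
  L7←L4: walk · to L4
  L7←L6: walk L6 to L4
  L8←L0: walk · to L0
  L8←L7: walk L7→L4→L1 to L0
  DF(L0)=∅
  DF(L1)={L5,L8}
  DF(L2)={L5}
  DF(L3)=∅
  DF(L4)={L8}
  DF(L5)=∅
  DF(L6)={L7}
  DF(L7)={L8}
  DF(L8)=∅

φ for i: defs {L0,L1,L3}
  DF⁺ = {L5,L8}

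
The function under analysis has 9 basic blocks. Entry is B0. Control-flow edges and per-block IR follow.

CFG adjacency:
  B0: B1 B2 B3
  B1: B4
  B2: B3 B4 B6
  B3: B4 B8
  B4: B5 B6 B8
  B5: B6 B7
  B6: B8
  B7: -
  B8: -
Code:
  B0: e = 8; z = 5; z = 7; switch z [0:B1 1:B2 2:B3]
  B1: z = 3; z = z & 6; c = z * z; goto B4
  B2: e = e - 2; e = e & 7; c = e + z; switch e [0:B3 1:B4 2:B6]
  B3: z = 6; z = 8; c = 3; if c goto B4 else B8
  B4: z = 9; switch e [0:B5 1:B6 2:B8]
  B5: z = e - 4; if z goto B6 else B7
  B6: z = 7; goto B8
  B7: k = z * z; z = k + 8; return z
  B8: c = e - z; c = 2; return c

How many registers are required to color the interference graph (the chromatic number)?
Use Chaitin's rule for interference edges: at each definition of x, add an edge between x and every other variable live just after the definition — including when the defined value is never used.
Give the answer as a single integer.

def/use:
  B0: def={e,z} ue=∅
  B1: def={c,z} ue=∅
  B2: def={c,e} ue={e,z}
  B3: def={c,z} ue=∅
  B4: def={z} ue={e}
  B5: def={z} ue={e}
  B6: def={z} ue=∅
  B7: def={k,z} ue={z}
  B8: def={c} ue={e,z}

Liveness:
  live B0: ∅→{e,z}
  live B1: {e}→{e}
  live B2: {e,z}→{e}
  live B3: {e}→{e,z}
  live B4: {e}→{e,z}
  live B5: {e}→{e,z}
  live B6: {e}→{e,z}
  live B7: {z}→∅
  live B8: {e,z}→∅

Interference:
  c — {e,z}
  e — {c,z}
  k — ∅
  z — {c,e}

Registers:
  lower bound: {c,e,z} mutually conflict ⇒ χ ≥ 3
  3-colouring: R0={c,k}  R1={e}  R2={z}
  χ = 3

Answer: 3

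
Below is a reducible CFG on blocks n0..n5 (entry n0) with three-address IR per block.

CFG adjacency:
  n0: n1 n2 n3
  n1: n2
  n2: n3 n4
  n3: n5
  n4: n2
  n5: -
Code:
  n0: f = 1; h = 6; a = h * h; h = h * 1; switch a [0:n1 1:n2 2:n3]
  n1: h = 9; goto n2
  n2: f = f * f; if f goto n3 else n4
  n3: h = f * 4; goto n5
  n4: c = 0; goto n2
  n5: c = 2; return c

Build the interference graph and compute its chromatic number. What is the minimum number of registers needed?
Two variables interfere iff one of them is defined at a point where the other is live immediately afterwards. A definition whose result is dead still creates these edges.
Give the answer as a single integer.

Answer: 3

Derivation:
Per-block:
  n0: def={a,f,h} ue=∅
  n1: def={h} ue=∅
  n2: def={f} ue={f}
  n3: def={h} ue={f}
  n4: def={c} ue=∅
  n5: def={c} ue=∅

Live sets:
  n0: in=∅ out={f}
  n1: in={f} out={f}
  n2: in={f} out={f}
  n3: in={f} out=∅
  n4: in={f} out={f}
  n5: in=∅ out=∅

Interfere edges:
  a↔{f,h}
  c↔{f}
  f↔{a,c,h}
  h↔{a,f}

Chromatic number:
  clique {a,f,h} ⇒ need ≥ 3
  assign a→c1 c→c1 f→c0 h→c2 — no edge inside a register ⇒ χ ≤ 3
  χ = 3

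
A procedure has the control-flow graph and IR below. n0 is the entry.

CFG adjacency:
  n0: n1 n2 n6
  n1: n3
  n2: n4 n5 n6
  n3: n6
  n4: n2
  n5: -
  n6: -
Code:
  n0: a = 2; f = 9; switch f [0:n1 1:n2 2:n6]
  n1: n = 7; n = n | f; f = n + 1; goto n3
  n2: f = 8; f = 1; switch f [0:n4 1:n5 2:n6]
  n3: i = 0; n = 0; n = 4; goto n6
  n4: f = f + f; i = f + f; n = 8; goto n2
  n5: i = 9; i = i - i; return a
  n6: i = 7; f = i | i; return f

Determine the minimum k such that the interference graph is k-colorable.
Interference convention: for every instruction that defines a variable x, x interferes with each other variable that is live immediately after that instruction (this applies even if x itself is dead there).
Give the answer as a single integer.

Answer: 3

Derivation:
def/use:
  n0: {a,f} / ∅
  n1: {f,n} / {f}
  n2: {f} / ∅
  n3: {i,n} / ∅
  n4: {f,i,n} / {f}
  n5: {i} / {a}
  n6: {f,i} / ∅

Backward fixpoint:
  live n0: ∅→{a,f}
  live n1: {f}→∅
  live n2: {a}→{a,f}
  live n3: ∅→∅
  live n4: {a,f}→{a}
  live n5: {a}→∅
  live n6: ∅→∅

Conflict graph:
  a↔{f,i,n}
  f↔{a,n}
  i↔{a}
  n↔{a,f}

Registers:
  {a,f,n} pairwise interfere (3-clique) ⇒ χ ≥ 3
  3-colouring: c0={a}  c1={f,i}  c2={n}
  χ = 3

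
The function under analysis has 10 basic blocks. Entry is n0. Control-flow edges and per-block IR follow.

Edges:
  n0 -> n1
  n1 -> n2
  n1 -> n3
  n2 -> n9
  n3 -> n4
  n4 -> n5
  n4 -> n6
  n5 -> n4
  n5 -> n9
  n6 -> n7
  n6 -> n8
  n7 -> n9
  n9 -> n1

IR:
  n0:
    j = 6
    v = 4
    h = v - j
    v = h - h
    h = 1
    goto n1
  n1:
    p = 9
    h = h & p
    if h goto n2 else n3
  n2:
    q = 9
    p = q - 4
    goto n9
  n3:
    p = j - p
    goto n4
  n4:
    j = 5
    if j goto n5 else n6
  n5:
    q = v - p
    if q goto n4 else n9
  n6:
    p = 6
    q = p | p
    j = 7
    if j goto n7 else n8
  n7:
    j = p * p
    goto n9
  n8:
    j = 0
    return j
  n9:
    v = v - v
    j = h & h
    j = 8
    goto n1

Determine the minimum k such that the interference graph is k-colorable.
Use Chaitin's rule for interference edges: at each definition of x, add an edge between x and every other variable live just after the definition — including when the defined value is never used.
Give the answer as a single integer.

Answer: 4

Derivation:
def/use:
  n0: {h,j,v} / ∅
  n1: {h,p} / {h}
  n2: {p,q} / ∅
  n3: {p} / {j,p}
  n4: {j} / ∅
  n5: {q} / {p,v}
  n6: {j,p,q} / ∅
  n7: {j} / {p}
  n8: {j} / ∅
  n9: {j,v} / {h,v}

Live sets:
  n0: in=∅ out={h,j,v}
  n1: in={h,j,v} out={h,j,p,v}
  n2: in={h,v} out={h,v}
  n3: in={h,j,p,v} out={h,p,v}
  n4: in={h,p,v} out={h,p,v}
  n5: in={h,p,v} out={h,p,v}
  n6: in={h,v} out={h,p,v}
  n7: in={h,p,v} out={h,v}
  n8: in=∅ out=∅
  n9: in={h,v} out={h,j,v}

Interfere edges:
  h: {j,p,q,v}
  j: {h,p,v}
  p: {h,j,q,v}
  q: {h,p,v}
  v: {h,j,p,q}

Registers:
  lower bound: {h,j,p,v} mutually conflict ⇒ χ ≥ 4
  assign h→R0 j→R3 p→R1 q→R3 v→R2 — no edge inside a register ⇒ χ ≤ 4
  χ = 4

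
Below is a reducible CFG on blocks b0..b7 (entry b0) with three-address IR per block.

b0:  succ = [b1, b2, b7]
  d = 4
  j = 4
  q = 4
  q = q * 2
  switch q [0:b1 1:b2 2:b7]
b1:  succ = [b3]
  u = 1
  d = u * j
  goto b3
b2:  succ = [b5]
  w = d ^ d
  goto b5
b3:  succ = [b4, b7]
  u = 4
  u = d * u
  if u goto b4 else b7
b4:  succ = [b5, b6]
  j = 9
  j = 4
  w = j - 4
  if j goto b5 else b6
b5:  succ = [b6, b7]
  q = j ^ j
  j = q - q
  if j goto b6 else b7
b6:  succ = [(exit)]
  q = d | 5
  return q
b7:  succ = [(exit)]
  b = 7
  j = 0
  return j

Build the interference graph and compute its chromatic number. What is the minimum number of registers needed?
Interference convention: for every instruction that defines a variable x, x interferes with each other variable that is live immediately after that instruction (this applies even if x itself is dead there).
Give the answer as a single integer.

Answer: 3

Analysis:
Block summaries:
  b0: {d,j,q} / ∅
  b1: {d,u} / {j}
  b2: {w} / {d}
  b3: {u} / {d}
  b4: {j,w} / ∅
  b5: {j,q} / {j}
  b6: {q} / {d}
  b7: {b,j} / ∅

Live sets:
  b0: in=∅ out={d,j}
  b1: in={j} out={d}
  b2: in={d,j} out={d,j}
  b3: in={d} out={d}
  b4: in={d} out={d,j}
  b5: in={d,j} out={d}
  b6: in={d} out=∅
  b7: in=∅ out=∅

Interfere edges:
  b: ∅
  d: {j,q,u,w}
  j: {d,q,u,w}
  q: {d,j}
  u: {d,j}
  w: {d,j}

Chromatic number:
  {d,j,q} pairwise interfere (3-clique) ⇒ χ ≥ 3
  3-colouring: r0={b,d}  r1={j}  r2={q,u,w}
  χ = 3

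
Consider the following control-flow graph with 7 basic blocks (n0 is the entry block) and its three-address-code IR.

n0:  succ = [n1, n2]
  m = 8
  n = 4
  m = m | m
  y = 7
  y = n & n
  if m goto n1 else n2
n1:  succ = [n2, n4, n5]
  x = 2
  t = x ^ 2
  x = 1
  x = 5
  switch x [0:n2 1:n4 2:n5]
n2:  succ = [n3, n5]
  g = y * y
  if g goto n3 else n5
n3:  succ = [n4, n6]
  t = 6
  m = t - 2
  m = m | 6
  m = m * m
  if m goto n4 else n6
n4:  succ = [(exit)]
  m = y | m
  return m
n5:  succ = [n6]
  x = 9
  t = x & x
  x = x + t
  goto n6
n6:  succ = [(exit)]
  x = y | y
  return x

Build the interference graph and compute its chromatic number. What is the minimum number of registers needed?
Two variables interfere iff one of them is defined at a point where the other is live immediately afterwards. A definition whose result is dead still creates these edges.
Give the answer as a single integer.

Per-block:
  n0 def {m,n,y} use ∅
  n1 def {t,x} use ∅
  n2 def {g} use {y}
  n3 def {m,t} use ∅
  n4 def {m} use {m,y}
  n5 def {t,x} use ∅
  n6 def {x} use {y}

Live sets:
  live n0: ∅→{m,y}
  live n1: {m,y}→{m,y}
  live n2: {y}→{y}
  live n3: {y}→{m,y}
  live n4: {m,y}→∅
  live n5: {y}→{y}
  live n6: {y}→∅

Interfere edges:
  g↔{y}
  m↔{n,t,x,y}
  n↔{m,y}
  t↔{m,x,y}
  x↔{m,t,y}
  y↔{g,m,n,t,x}

Registers:
  lower bound: {m,t,x,y} mutually conflict ⇒ χ ≥ 4
  4-colouring: c0={y}  c1={g,m}  c2={n,t}  c3={x}
  χ = 4

Answer: 4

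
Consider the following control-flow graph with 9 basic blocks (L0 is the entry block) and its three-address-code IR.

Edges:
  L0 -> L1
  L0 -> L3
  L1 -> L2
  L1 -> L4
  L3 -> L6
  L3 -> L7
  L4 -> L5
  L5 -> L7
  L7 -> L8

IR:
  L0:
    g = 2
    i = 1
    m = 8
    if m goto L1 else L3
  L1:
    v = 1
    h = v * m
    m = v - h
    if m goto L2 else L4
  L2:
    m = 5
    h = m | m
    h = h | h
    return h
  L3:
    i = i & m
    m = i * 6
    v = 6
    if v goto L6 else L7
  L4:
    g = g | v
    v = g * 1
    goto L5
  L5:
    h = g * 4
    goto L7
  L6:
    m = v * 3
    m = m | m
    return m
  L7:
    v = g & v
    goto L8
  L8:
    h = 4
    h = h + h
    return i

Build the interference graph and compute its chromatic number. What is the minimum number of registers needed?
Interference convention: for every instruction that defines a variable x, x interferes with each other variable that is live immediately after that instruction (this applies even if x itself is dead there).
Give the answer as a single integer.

Block summaries:
  L0: {g,i,m} / ∅
  L1: {h,m,v} / {m}
  L2: {h,m} / ∅
  L3: {i,m,v} / {i,m}
  L4: {g,v} / {g,v}
  L5: {h} / {g}
  L6: {m} / {v}
  L7: {v} / {g,v}
  L8: {h} / {i}

Live sets:
  L0: in=∅ out={g,i,m}
  L1: in={g,i,m} out={g,i,v}
  L2: in=∅ out=∅
  L3: in={g,i,m} out={g,i,v}
  L4: in={g,i,v} out={g,i,v}
  L5: in={g,i,v} out={g,i,v}
  L6: in={v} out=∅
  L7: in={g,i,v} out={i}
  L8: in={i} out=∅

Interfere edges:
  g↔{h,i,m,v}
  h↔{g,i,v}
  i↔{g,h,m,v}
  m↔{g,i,v}
  v↔{g,h,i,m}

Registers:
  clique {g,h,i,v} ⇒ need ≥ 4
  4-colouring: c0={g}  c1={i}  c2={v}  c3={h,m}
  χ = 4

Answer: 4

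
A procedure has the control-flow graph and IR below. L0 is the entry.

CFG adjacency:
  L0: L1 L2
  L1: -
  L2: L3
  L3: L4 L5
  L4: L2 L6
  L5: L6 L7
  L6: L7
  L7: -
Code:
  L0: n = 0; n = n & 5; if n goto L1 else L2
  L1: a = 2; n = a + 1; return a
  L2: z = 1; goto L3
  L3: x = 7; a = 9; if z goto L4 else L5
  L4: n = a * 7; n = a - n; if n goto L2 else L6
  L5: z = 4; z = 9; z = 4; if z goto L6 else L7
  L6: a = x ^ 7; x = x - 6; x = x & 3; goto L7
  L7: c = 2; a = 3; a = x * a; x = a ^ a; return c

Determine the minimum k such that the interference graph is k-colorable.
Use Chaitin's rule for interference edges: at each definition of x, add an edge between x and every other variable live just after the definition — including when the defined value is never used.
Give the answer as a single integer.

Per-block:
  L0: {n} / ∅
  L1: {a,n} / ∅
  L2: {z} / ∅
  L3: {a,x} / {z}
  L4: {n} / {a}
  L5: {z} / ∅
  L6: {a,x} / {x}
  L7: {a,c,x} / {x}

Backward fixpoint:
  L0 li=∅ lo=∅
  L1 li=∅ lo=∅
  L2 li=∅ lo={z}
  L3 li={z} lo={a,x}
  L4 li={a,x} lo={x}
  L5 li={x} lo={x}
  L6 li={x} lo={x}
  L7 li={x} lo=∅

Interference:
  a — {c,n,x,z}
  c — {a,x}
  n — {a,x}
  x — {a,c,n,z}
  z — {a,x}

Chromatic number:
  lower bound: {a,c,x} mutually conflict ⇒ χ ≥ 3
  assign a→c0 c→c2 n→c2 x→c1 z→c2 — no edge inside a register ⇒ χ ≤ 3
  χ = 3

Answer: 3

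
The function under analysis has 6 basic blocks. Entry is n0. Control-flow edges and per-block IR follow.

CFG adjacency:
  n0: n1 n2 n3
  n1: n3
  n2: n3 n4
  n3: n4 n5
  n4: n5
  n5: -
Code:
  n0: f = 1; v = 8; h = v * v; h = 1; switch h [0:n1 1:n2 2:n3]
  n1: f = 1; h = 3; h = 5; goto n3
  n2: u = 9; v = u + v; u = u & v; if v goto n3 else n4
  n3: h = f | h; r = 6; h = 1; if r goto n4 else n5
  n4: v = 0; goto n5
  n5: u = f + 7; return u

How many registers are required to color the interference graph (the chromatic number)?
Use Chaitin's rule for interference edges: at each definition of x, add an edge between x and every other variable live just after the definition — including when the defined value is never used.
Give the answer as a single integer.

Block summaries:
  n0: {f,h,v} / ∅
  n1: {f,h} / ∅
  n2: {u,v} / {v}
  n3: {h,r} / {f,h}
  n4: {v} / ∅
  n5: {u} / {f}

Liveness:
  n0: in=∅ out={f,h,v}
  n1: in=∅ out={f,h}
  n2: in={f,h,v} out={f,h}
  n3: in={f,h} out={f}
  n4: in={f} out={f}
  n5: in={f} out=∅

Conflict graph:
  f: {h,r,u,v}
  h: {f,r,u,v}
  r: {f,h}
  u: {f,h,v}
  v: {f,h,u}

Chromatic number:
  clique {f,h,u,v} ⇒ need ≥ 4
  4-colouring: c0={f}  c1={h}  c2={r,u}  c3={v}
  χ = 4

Answer: 4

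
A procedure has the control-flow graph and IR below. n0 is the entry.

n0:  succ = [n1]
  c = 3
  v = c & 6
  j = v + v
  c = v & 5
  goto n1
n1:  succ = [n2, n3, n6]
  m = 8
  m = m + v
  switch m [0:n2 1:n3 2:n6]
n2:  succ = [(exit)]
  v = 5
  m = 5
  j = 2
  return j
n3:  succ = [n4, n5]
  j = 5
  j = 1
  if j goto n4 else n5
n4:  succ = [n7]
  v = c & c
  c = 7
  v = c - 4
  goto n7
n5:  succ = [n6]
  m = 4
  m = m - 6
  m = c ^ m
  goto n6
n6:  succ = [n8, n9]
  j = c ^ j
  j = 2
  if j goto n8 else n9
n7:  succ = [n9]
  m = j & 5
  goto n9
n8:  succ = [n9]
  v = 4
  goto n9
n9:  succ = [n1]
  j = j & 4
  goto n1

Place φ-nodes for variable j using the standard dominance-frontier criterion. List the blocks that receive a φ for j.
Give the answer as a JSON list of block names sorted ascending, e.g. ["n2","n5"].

Answer: ["n1", "n6", "n9"]

Working:
idom tree: n1←n0 n2←n1 n3←n1 n4←n3 n5←n3 n6←n1 n7←n4 n8←n6 n9←n1
Dom at joins:
  n1: preds {n0,n9}: {n0} ∩ {n0,n1,n9} = {n0}; idom=n0
  n6: preds {n1,n5}: {n0,n1} ∩ {n0,n1,n3,n5} = {n0,n1}; idom=n1
  n9: preds {n6,n7,n8}: {n0,n1,n6} ∩ {n0,n1,n3,n4,n7} ∩ {n0,n1,n6,n8} = {n0,n1}; idom=n1

Frontier:
  n1←n0: walk · to n0
  n1←n9: walk n9→n1 to n0
  n6←n1: walk · to n1
  n6←n5: walk n5→n3 to n1
  n9←n6: walk n6 to n1
  n9←n7: walk n7→n4→n3 to n1
  n9←n8: walk n8→n6 to n1
  DF(n0)=∅
  DF(n1)={n1}
  DF(n2)=∅
  DF(n3)={n6,n9}
  DF(n4)={n9}
  DF(n5)={n6}
  DF(n6)={n9}
  DF(n7)={n9}
  DF(n8)={n9}
  DF(n9)={n1}

φ for j: defs {n0,n2,n3,n6,n9}
  DF⁺ = {n1,n6,n9}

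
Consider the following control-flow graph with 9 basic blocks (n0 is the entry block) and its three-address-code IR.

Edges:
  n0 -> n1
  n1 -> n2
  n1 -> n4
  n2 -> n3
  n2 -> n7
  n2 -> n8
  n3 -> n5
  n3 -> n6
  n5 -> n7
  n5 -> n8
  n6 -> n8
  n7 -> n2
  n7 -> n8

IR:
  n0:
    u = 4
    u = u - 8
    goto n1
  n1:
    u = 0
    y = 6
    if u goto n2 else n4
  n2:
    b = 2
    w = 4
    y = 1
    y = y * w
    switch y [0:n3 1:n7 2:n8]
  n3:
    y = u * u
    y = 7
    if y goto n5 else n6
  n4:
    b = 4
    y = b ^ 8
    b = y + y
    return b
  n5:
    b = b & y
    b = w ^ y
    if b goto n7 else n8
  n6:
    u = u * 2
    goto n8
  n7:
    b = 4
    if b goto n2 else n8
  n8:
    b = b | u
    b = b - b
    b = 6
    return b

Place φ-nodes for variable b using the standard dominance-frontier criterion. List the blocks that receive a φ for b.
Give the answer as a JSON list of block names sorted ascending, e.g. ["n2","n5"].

Answer: ["n2", "n7", "n8"]

Derivation:
idom tree: n1←n0 n2←n1 n3←n2 n4←n1 n5←n3 n6←n3 n7←n2 n8←n2
Dom∩ at merges:
  n2: preds {n1,n7}: {n0,n1} ∩ {n0,n1,n2,n7} = {n0,n1}; idom=n1
  n7: preds {n2,n5}: {n0,n1,n2} ∩ {n0,n1,n2,n3,n5} = {n0,n1,n2}; idom=n2
  n8: preds {n2,n5,n6,n7}: {n0,n1,n2} ∩ {n0,n1,n2,n3,n5} ∩ {n0,n1,n2,n3,n6} ∩ {n0,n1,n2,n7} = {n0,n1,n2}; idom=n2

Frontier:
  join n2 pred n1: · stop@n1
  join n2 pred n7: n7→n2 stop@n1
  join n7 pred n2: · stop@n2
  join n7 pred n5: n5→n3 stop@n2
  join n8 pred n2: · stop@n2
  join n8 pred n5: n5→n3 stop@n2
  join n8 pred n6: n6→n3 stop@n2
  join n8 pred n7: n7 stop@n2
  DF(n0)=∅
  DF(n1)=∅
  DF(n2)={n2}
  DF(n3)={n7,n8}
  DF(n4)=∅
  DF(n5)={n7,n8}
  DF(n6)={n8}
  DF(n7)={n2,n8}
  DF(n8)=∅

φ for b: defs {n2,n4,n5,n7,n8}
  DF⁺ = {n2,n7,n8}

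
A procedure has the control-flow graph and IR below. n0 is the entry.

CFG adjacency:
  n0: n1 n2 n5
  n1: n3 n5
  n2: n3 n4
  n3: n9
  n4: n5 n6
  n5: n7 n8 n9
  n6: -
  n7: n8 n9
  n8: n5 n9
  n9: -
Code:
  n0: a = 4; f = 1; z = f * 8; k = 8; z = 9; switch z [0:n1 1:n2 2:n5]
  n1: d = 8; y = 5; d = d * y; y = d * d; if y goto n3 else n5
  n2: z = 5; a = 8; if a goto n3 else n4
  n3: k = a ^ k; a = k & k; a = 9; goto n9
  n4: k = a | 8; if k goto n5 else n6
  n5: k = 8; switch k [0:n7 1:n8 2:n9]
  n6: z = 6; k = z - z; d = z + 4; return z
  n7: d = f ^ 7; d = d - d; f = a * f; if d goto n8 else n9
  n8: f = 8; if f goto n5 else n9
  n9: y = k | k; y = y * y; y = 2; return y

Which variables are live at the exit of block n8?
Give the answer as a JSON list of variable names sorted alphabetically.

Block summaries:
  n0 def {a,f,k,z} use ∅
  n1 def {d,y} use ∅
  n2 def {a,z} use ∅
  n3 def {a,k} use {a,k}
  n4 def {k} use {a}
  n5 def {k} use ∅
  n6 def {d,k,z} use ∅
  n7 def {d,f} use {a,f}
  n8 def {f} use ∅
  n9 def {y} use {k}

Live sets:
  n0 li=∅ lo={a,f,k}
  n1 li={a,f,k} lo={a,f,k}
  n2 li={f,k} lo={a,f,k}
  n3 li={a,k} lo={k}
  n4 li={a,f} lo={a,f}
  n5 li={a,f} lo={a,f,k}
  n6 li=∅ lo=∅
  n7 li={a,f,k} lo={a,k}
  n8 li={a,k} lo={a,f,k}
  n9 li={k} lo=∅

live-out(n8) = ["a", "f", "k"]

Answer: ["a", "f", "k"]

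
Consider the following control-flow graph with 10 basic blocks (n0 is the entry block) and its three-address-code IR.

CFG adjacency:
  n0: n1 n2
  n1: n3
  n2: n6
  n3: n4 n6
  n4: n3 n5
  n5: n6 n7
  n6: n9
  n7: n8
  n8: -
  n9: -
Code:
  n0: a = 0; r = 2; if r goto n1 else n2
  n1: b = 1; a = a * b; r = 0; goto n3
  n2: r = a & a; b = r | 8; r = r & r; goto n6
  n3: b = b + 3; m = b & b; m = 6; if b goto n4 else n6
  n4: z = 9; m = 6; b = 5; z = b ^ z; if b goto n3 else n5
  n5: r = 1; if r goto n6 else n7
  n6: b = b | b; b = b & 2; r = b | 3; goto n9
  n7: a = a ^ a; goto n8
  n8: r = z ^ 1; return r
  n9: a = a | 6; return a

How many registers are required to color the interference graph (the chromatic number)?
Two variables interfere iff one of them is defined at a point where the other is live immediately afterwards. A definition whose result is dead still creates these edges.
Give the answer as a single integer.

Answer: 4

Working:
def/use:
  n0 def {a,r} use ∅
  n1 def {a,b,r} use {a}
  n2 def {b,r} use {a}
  n3 def {b,m} use {b}
  n4 def {b,m,z} use ∅
  n5 def {r} use ∅
  n6 def {b,r} use {b}
  n7 def {a} use {a}
  n8 def {r} use {z}
  n9 def {a} use {a}

Live sets:
  live n0: ∅→{a}
  live n1: {a}→{a,b}
  live n2: {a}→{a,b}
  live n3: {a,b}→{a,b}
  live n4: {a}→{a,b,z}
  live n5: {a,b,z}→{a,b,z}
  live n6: {a,b}→{a}
  live n7: {a,z}→{z}
  live n8: {z}→∅
  live n9: {a}→∅

Interfere edges:
  a: {b,m,r,z}
  b: {a,m,r,z}
  m: {a,b,z}
  r: {a,b,z}
  z: {a,b,m,r}

Colouring:
  lower bound: {a,b,m,z} mutually conflict ⇒ χ ≥ 4
  assign a→R0 b→R1 m→R3 r→R3 z→R2 — no edge inside a register ⇒ χ ≤ 4
  χ = 4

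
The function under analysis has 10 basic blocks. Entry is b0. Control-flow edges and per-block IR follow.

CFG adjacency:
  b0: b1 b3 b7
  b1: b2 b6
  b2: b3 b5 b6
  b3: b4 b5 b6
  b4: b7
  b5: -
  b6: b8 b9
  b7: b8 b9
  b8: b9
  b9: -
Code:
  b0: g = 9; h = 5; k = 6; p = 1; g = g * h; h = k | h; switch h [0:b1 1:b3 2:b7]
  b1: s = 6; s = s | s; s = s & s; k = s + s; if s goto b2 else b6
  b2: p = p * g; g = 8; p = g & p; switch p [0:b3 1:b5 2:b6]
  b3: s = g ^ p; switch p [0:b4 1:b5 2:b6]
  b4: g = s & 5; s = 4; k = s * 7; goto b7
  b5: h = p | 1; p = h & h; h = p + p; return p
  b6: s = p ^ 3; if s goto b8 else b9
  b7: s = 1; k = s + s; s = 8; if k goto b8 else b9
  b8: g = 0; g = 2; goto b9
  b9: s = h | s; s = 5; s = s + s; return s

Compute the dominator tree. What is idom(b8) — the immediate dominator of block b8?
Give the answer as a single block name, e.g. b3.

idom tree: b1←b0 b2←b1 b3←b0 b4←b3 b5←b0 b6←b0 b7←b0 b8←b0 b9←b0
Dom at joins:
  b3: preds {b0,b2}: {b0} ∩ {b0,b1,b2} = {b0}; idom=b0
  b5: preds {b2,b3}: {b0,b1,b2} ∩ {b0,b3} = {b0}; idom=b0
  b6: preds {b1,b2,b3}: {b0,b1} ∩ {b0,b1,b2} ∩ {b0,b3} = {b0}; idom=b0
  b7: preds {b0,b4}: {b0} ∩ {b0,b3,b4} = {b0}; idom=b0
  b8: preds {b6,b7}: {b0,b6} ∩ {b0,b7} = {b0}; idom=b0
  b9: preds {b6,b7,b8}: {b0,b6} ∩ {b0,b7} ∩ {b0,b8} = {b0}; idom=b0

idom(b8) = b0

Answer: b0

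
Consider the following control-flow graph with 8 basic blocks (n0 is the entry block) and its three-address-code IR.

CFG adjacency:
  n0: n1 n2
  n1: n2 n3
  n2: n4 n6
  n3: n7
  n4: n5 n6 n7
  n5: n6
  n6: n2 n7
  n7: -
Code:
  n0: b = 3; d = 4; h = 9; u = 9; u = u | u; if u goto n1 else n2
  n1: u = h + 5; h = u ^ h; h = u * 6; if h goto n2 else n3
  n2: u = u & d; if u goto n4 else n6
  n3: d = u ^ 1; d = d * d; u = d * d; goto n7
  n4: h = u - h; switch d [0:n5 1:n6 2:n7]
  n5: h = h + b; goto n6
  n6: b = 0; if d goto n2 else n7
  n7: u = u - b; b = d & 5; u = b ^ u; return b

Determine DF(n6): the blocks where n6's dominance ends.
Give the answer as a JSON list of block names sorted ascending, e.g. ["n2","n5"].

Answer: ["n2", "n7"]

Analysis:
idom tree: n1←n0 n2←n0 n3←n1 n4←n2 n5←n4 n6←n2 n7←n0
Dom∩ at merges:
  n2: preds {n0,n1,n6}: {n0} ∩ {n0,n1} ∩ {n0,n2,n6} = {n0}; idom=n0
  n6: preds {n2,n4,n5}: {n0,n2} ∩ {n0,n2,n4} ∩ {n0,n2,n4,n5} = {n0,n2}; idom=n2
  n7: preds {n3,n4,n6}: {n0,n1,n3} ∩ {n0,n2,n4} ∩ {n0,n2,n6} = {n0}; idom=n0

DF derivation:
  n2←n0: walk · to n0
  n2←n1: walk n1 to n0
  n2←n6: walk n6→n2 to n0
  n6←n2: walk · to n2
  n6←n4: walk n4 to n2
  n6←n5: walk n5→n4 to n2
  n7←n3: walk n3→n1 to n0
  n7←n4: walk n4→n2 to n0
  n7←n6: walk n6→n2 to n0
  n0 → ∅
  n1 → {n2,n7}
  n2 → {n2,n7}
  n3 → {n7}
  n4 → {n6,n7}
  n5 → {n6}
  n6 → {n2,n7}
  n7 → ∅

DF(n6) = ["n2", "n7"]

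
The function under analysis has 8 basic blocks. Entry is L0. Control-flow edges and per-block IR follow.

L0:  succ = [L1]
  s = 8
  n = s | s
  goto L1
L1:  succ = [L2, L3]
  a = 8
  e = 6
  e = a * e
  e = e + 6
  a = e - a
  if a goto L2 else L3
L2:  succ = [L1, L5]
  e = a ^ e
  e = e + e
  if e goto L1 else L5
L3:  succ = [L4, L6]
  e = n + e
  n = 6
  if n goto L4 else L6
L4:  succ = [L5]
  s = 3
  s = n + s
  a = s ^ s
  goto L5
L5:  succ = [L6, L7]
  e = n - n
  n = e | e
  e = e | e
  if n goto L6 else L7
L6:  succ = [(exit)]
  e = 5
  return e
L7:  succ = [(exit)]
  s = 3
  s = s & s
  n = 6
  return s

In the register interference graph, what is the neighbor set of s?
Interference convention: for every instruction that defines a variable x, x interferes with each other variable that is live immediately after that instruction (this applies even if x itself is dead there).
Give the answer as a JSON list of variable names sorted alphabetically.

def/use:
  L0: def={n,s} ue=∅
  L1: def={a,e} ue=∅
  L2: def={e} ue={a,e}
  L3: def={e,n} ue={e,n}
  L4: def={a,s} ue={n}
  L5: def={e,n} ue={n}
  L6: def={e} ue=∅
  L7: def={n,s} ue=∅

Backward fixpoint:
  L0: in=∅ out={n}
  L1: in={n} out={a,e,n}
  L2: in={a,e,n} out={n}
  L3: in={e,n} out={n}
  L4: in={n} out={n}
  L5: in={n} out=∅
  L6: in=∅ out=∅
  L7: in=∅ out=∅

Interference:
  a: {e,n}
  e: {a,n}
  n: {a,e,s}
  s: {n}

N(s) = ["n"]

Answer: ["n"]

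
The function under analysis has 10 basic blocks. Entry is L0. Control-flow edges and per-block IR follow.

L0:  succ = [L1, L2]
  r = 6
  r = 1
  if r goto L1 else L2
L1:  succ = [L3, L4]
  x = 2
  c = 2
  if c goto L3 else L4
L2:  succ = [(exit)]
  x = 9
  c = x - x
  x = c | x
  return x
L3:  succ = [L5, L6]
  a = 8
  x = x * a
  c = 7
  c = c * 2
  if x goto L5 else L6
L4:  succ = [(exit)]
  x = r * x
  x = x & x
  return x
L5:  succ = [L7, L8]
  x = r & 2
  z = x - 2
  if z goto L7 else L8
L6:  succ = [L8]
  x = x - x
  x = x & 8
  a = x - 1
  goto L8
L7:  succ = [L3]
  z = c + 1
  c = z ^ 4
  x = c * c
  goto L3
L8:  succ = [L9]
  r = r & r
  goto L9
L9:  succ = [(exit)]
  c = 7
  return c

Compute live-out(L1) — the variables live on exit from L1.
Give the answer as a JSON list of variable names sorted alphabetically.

Answer: ["r", "x"]

Analysis:
Per-block:
  L0 def {r} use ∅
  L1 def {c,x} use ∅
  L2 def {c,x} use ∅
  L3 def {a,c,x} use {x}
  L4 def {x} use {r,x}
  L5 def {x,z} use {r}
  L6 def {a,x} use {x}
  L7 def {c,x,z} use {c}
  L8 def {r} use {r}
  L9 def {c} use ∅

Backward fixpoint:
  live L0: ∅→{r}
  live L1: {r}→{r,x}
  live L2: ∅→∅
  live L3: {r,x}→{c,r,x}
  live L4: {r,x}→∅
  live L5: {c,r}→{c,r}
  live L6: {r,x}→{r}
  live L7: {c,r}→{r,x}
  live L8: {r}→∅
  live L9: ∅→∅

live-out(L1) = ["r", "x"]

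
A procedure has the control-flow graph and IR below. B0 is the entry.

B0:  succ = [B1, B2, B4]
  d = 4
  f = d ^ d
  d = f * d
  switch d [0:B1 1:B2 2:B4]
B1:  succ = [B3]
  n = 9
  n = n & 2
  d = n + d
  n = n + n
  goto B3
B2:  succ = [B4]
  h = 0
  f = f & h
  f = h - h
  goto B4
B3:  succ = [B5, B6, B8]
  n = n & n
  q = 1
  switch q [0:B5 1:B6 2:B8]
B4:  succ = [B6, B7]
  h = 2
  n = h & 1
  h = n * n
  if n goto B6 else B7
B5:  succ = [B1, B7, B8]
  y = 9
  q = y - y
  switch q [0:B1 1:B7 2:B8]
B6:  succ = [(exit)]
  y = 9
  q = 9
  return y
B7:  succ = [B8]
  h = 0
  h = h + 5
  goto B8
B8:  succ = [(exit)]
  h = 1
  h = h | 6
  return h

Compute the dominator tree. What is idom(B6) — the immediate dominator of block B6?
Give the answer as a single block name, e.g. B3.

Answer: B0

Derivation:
idom tree: B1←B0 B2←B0 B3←B1 B4←B0 B5←B3 B6←B0 B7←B0 B8←B0
Dom at joins:
  B1: preds {B0,B5}: {B0} ∩ {B0,B1,B3,B5} = {B0}; idom=B0
  B4: preds {B0,B2}: {B0} ∩ {B0,B2} = {B0}; idom=B0
  B6: preds {B3,B4}: {B0,B1,B3} ∩ {B0,B4} = {B0}; idom=B0
  B7: preds {B4,B5}: {B0,B4} ∩ {B0,B1,B3,B5} = {B0}; idom=B0
  B8: preds {B3,B5,B7}: {B0,B1,B3} ∩ {B0,B1,B3,B5} ∩ {B0,B7} = {B0}; idom=B0

idom(B6) = B0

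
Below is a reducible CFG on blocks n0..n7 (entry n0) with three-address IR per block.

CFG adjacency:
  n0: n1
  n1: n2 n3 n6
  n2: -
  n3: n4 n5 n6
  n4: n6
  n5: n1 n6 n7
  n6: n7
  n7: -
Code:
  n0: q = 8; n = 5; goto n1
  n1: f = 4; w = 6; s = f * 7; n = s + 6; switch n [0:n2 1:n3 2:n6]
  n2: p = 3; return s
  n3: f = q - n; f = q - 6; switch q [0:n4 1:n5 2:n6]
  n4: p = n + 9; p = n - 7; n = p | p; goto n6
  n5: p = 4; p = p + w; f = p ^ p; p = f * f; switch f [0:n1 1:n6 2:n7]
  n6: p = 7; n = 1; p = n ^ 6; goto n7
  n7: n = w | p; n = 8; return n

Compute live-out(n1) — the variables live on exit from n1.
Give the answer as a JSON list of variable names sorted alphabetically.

Block summaries:
  n0: {n,q} / ∅
  n1: {f,n,s,w} / ∅
  n2: {p} / {s}
  n3: {f} / {n,q}
  n4: {n,p} / {n}
  n5: {f,p} / {w}
  n6: {n,p} / ∅
  n7: {n} / {p,w}

Backward fixpoint:
  live n0: ∅→{q}
  live n1: {q}→{n,q,s,w}
  live n2: {s}→∅
  live n3: {n,q,w}→{n,q,w}
  live n4: {n,w}→{w}
  live n5: {q,w}→{p,q,w}
  live n6: {w}→{p,w}
  live n7: {p,w}→∅

live-out(n1) = ["n", "q", "s", "w"]

Answer: ["n", "q", "s", "w"]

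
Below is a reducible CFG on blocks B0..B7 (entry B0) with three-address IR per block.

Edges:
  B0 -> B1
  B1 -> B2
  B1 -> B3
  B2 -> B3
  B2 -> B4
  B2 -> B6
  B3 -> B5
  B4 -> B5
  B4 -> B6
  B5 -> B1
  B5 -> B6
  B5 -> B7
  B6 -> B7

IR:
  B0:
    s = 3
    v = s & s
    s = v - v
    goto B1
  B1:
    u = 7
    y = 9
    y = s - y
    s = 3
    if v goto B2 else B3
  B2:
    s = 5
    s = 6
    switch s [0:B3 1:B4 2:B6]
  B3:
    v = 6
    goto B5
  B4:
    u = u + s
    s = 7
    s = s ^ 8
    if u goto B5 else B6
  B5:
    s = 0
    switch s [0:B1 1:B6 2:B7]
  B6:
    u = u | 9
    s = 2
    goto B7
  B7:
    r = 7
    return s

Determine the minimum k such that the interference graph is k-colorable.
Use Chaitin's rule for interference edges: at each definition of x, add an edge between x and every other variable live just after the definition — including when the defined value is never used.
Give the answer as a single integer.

Answer: 4

Derivation:
Block summaries:
  B0: def={s,v} ue=∅
  B1: def={s,u,y} ue={s,v}
  B2: def={s} ue=∅
  B3: def={v} ue=∅
  B4: def={s,u} ue={s,u}
  B5: def={s} ue=∅
  B6: def={s,u} ue={u}
  B7: def={r} ue={s}

Backward fixpoint:
  live B0: ∅→{s,v}
  live B1: {s,v}→{u,v}
  live B2: {u,v}→{s,u,v}
  live B3: {u}→{u,v}
  live B4: {s,u,v}→{u,v}
  live B5: {u,v}→{s,u,v}
  live B6: {u}→{s}
  live B7: {s}→∅

Interfere edges:
  r — {s}
  s — {r,u,v,y}
  u — {s,v,y}
  v — {s,u,y}
  y — {s,u,v}

Colouring:
  {s,u,v,y} pairwise interfere (4-clique) ⇒ χ ≥ 4
  4-colouring: r0={s}  r1={r,u}  r2={v}  r3={y}
  χ = 4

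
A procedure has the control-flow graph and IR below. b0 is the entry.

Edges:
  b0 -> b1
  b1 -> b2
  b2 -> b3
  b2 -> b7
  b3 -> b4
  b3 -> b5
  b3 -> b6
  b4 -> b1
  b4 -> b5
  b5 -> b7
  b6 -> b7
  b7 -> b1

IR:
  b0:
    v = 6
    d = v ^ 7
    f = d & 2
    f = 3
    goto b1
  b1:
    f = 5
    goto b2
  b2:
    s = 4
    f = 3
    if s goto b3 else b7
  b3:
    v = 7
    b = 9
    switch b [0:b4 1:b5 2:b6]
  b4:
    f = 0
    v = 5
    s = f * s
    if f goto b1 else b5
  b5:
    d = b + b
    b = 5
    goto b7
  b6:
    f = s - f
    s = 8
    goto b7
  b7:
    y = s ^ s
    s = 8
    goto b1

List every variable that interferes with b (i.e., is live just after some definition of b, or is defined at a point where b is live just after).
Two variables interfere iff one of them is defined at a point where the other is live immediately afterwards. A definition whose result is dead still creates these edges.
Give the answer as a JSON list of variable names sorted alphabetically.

Per-block:
  b0: def={d,f,v} ue=∅
  b1: def={f} ue=∅
  b2: def={f,s} ue=∅
  b3: def={b,v} ue=∅
  b4: def={f,s,v} ue={s}
  b5: def={b,d} ue={b}
  b6: def={f,s} ue={f,s}
  b7: def={s,y} ue={s}

Live sets:
  b0: in=∅ out=∅
  b1: in=∅ out=∅
  b2: in=∅ out={f,s}
  b3: in={f,s} out={b,f,s}
  b4: in={b,s} out={b,s}
  b5: in={b,s} out={s}
  b6: in={f,s} out={s}
  b7: in={s} out=∅

Conflict graph:
  b — {f,s,v}
  d — {s}
  f — {b,s,v}
  s — {b,d,f,v}
  v — {b,f,s}
  y — ∅

N(b) = ["f", "s", "v"]

Answer: ["f", "s", "v"]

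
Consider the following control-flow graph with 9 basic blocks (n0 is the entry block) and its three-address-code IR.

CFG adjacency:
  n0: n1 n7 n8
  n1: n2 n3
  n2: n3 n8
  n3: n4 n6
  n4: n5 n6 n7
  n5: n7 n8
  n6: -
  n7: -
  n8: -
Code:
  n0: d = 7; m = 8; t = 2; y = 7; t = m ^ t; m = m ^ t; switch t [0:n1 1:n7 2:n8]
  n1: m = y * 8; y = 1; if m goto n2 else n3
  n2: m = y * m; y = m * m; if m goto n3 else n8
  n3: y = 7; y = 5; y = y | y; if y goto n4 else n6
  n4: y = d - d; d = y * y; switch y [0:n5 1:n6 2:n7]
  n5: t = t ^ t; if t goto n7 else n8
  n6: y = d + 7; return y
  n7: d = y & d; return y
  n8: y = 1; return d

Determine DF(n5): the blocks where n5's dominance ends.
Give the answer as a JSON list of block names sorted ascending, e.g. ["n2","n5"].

Answer: ["n7", "n8"]

Analysis:
idom tree: n1←n0 n2←n1 n3←n1 n4←n3 n5←n4 n6←n3 n7←n0 n8←n0
Join-block Dom:
  n3: preds {n1,n2}: {n0,n1} ∩ {n0,n1,n2} = {n0,n1}; idom=n1
  n6: preds {n3,n4}: {n0,n1,n3} ∩ {n0,n1,n3,n4} = {n0,n1,n3}; idom=n3
  n7: preds {n0,n4,n5}: {n0} ∩ {n0,n1,n3,n4} ∩ {n0,n1,n3,n4,n5} = {n0}; idom=n0
  n8: preds {n0,n2,n5}: {n0} ∩ {n0,n1,n2} ∩ {n0,n1,n3,n4,n5} = {n0}; idom=n0

DF derivation:
  join n3 pred n1: · stop@n1
  join n3 pred n2: n2 stop@n1
  join n6 pred n3: · stop@n3
  join n6 pred n4: n4 stop@n3
  join n7 pred n0: · stop@n0
  join n7 pred n4: n4→n3→n1 stop@n0
  join n7 pred n5: n5→n4→n3→n1 stop@n0
  join n8 pred n0: · stop@n0
  join n8 pred n2: n2→n1 stop@n0
  join n8 pred n5: n5→n4→n3→n1 stop@n0
  n0 → ∅
  n1 → {n7,n8}
  n2 → {n3,n8}
  n3 → {n7,n8}
  n4 → {n6,n7,n8}
  n5 → {n7,n8}
  n6 → ∅
  n7 → ∅
  n8 → ∅

DF(n5) = ["n7", "n8"]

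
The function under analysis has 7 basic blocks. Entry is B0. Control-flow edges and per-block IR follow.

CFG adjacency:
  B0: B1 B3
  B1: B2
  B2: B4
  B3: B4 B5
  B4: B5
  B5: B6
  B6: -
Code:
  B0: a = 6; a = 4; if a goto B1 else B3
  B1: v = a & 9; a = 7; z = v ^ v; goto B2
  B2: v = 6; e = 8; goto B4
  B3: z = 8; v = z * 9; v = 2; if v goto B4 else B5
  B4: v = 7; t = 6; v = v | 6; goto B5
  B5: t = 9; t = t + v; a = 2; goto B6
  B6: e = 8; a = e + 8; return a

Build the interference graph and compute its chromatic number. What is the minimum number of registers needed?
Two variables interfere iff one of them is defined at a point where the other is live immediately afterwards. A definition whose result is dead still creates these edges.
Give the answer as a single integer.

Per-block:
  B0: def={a} ue=∅
  B1: def={a,v,z} ue={a}
  B2: def={e,v} ue=∅
  B3: def={v,z} ue=∅
  B4: def={t,v} ue=∅
  B5: def={a,t} ue={v}
  B6: def={a,e} ue=∅

Live sets:
  live B0: ∅→{a}
  live B1: {a}→∅
  live B2: ∅→∅
  live B3: ∅→{v}
  live B4: ∅→{v}
  live B5: {v}→∅
  live B6: ∅→∅

Interfere edges:
  a: {v}
  e: ∅
  t: {v}
  v: {a,t}
  z: ∅

Registers:
  {a,v} pairwise interfere (2-clique) ⇒ χ ≥ 2
  2-colouring: c0={e,v,z}  c1={a,t}
  χ = 2

Answer: 2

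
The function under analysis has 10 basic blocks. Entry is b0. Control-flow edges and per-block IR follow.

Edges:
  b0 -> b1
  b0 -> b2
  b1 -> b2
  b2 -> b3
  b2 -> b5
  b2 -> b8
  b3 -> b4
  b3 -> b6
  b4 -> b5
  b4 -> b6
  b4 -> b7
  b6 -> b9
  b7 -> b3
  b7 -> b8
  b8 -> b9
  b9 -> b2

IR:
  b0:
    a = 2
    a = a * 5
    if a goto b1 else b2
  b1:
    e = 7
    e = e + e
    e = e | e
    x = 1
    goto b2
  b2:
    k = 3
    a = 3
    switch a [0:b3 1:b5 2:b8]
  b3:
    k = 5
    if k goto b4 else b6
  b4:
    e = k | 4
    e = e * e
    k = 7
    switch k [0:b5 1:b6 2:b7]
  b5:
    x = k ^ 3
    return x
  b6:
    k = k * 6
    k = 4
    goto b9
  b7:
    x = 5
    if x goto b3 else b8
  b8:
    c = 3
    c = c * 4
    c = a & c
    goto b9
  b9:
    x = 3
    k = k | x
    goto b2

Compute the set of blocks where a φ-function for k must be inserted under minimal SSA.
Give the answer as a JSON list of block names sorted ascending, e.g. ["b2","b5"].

Answer: ["b2", "b3", "b5", "b6", "b8", "b9"]

Derivation:
idom tree: b1←b0 b2←b0 b3←b2 b4←b3 b5←b2 b6←b3 b7←b4 b8←b2 b9←b2
Dom at joins:
  b2: preds {b0,b1,b9}: {b0} ∩ {b0,b1} ∩ {b0,b2,b9} = {b0}; idom=b0
  b3: preds {b2,b7}: {b0,b2} ∩ {b0,b2,b3,b4,b7} = {b0,b2}; idom=b2
  b5: preds {b2,b4}: {b0,b2} ∩ {b0,b2,b3,b4} = {b0,b2}; idom=b2
  b6: preds {b3,b4}: {b0,b2,b3} ∩ {b0,b2,b3,b4} = {b0,b2,b3}; idom=b3
  b8: preds {b2,b7}: {b0,b2} ∩ {b0,b2,b3,b4,b7} = {b0,b2}; idom=b2
  b9: preds {b6,b8}: {b0,b2,b3,b6} ∩ {b0,b2,b8} = {b0,b2}; idom=b2

DF walk-up:
  join b2 pred b0: · stop@b0
  join b2 pred b1: b1 stop@b0
  join b2 pred b9: b9→b2 stop@b0
  join b3 pred b2: · stop@b2
  join b3 pred b7: b7→b4→b3 stop@b2
  join b5 pred b2: · stop@b2
  join b5 pred b4: b4→b3 stop@b2
  join b6 pred b3: · stop@b3
  join b6 pred b4: b4 stop@b3
  join b8 pred b2: · stop@b2
  join b8 pred b7: b7→b4→b3 stop@b2
  join b9 pred b6: b6→b3 stop@b2
  join b9 pred b8: b8 stop@b2
  b0 → ∅
  b1 → {b2}
  b2 → {b2}
  b3 → {b3,b5,b8,b9}
  b4 → {b3,b5,b6,b8}
  b5 → ∅
  b6 → {b9}
  b7 → {b3,b8}
  b8 → {b9}
  b9 → {b2}

φ for k: defs {b2,b3,b4,b6,b9}
  DF⁺ = {b2,b3,b5,b6,b8,b9}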